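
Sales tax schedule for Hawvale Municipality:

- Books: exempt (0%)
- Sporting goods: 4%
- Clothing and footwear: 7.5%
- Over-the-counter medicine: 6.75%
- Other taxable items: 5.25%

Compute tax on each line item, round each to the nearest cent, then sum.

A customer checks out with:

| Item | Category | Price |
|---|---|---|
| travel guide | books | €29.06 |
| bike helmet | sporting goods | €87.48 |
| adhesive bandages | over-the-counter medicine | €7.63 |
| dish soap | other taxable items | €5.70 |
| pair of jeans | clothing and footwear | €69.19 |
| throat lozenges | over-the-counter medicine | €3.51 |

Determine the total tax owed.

Travel guide €29.06: books → 0% → €0.00
Bike helmet €87.48: sporting goods → 4% → €3.50
Adhesive bandages €7.63: over-the-counter medicine → 6.75% → €0.52
Dish soap €5.70: other taxable items → 5.25% → €0.30
Pair of jeans €69.19: clothing and footwear → 7.5% → €5.19
Throat lozenges €3.51: over-the-counter medicine → 6.75% → €0.24
Total tax = €3.50 + €0.52 + €0.30 + €5.19 + €0.24 = €9.75

€9.75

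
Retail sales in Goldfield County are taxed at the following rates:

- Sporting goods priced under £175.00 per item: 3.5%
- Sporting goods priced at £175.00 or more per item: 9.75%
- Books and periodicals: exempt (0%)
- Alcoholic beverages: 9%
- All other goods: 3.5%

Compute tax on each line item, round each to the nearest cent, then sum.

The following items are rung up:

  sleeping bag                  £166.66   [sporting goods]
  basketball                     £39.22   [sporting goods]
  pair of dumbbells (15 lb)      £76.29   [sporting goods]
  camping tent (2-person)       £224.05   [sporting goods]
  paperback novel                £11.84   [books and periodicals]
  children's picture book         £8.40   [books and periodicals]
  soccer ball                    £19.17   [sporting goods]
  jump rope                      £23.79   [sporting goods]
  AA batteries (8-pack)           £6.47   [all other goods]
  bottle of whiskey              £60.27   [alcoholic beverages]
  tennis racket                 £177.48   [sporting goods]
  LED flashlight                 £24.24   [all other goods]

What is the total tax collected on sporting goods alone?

Sleeping bag £166.66: sporting goods, under £175.00 → 3.5% → £5.83
Basketball £39.22: sporting goods, under £175.00 → 3.5% → £1.37
Pair of dumbbells (15 lb) £76.29: sporting goods, under £175.00 → 3.5% → £2.67
Camping tent (2-person) £224.05: sporting goods, £175.00 or more → 9.75% → £21.84
Soccer ball £19.17: sporting goods, under £175.00 → 3.5% → £0.67
Jump rope £23.79: sporting goods, under £175.00 → 3.5% → £0.83
Tennis racket £177.48: sporting goods, £175.00 or more → 9.75% → £17.30
Tax on sporting goods = £5.83 + £1.37 + £2.67 + £21.84 + £0.67 + £0.83 + £17.30 = £50.51

£50.51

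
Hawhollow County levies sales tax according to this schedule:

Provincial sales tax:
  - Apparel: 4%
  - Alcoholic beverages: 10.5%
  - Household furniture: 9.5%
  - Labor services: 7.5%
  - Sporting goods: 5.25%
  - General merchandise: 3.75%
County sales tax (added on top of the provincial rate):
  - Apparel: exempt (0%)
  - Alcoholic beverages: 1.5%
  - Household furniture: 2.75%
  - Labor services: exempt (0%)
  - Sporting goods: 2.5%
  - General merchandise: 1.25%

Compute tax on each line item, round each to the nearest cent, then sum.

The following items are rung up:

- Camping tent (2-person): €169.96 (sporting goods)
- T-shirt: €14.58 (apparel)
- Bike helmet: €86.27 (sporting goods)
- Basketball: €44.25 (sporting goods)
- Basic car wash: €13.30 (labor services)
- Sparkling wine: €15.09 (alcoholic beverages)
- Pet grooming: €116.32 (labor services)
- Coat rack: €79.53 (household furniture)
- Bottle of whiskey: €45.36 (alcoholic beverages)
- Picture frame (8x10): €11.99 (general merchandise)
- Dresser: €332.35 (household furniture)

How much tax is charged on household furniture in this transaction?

Coat rack €79.53: household furniture → 9.5% + 2.75% county = 12.25% → €9.74
Dresser €332.35: household furniture → 9.5% + 2.75% county = 12.25% → €40.71
Tax on household furniture = €9.74 + €40.71 = €50.45

€50.45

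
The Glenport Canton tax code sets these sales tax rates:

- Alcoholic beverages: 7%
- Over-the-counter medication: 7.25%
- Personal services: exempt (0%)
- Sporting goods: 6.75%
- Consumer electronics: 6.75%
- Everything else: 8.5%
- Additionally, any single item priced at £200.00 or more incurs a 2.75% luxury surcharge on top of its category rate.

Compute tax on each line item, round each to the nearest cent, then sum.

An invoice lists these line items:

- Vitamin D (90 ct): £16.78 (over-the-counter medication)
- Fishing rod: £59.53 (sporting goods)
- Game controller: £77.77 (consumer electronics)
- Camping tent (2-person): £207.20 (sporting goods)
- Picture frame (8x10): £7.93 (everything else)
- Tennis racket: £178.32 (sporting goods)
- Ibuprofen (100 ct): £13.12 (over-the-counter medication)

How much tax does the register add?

Vitamin D (90 ct) £16.78: over-the-counter medication → 7.25% → £1.22
Fishing rod £59.53: sporting goods → 6.75% → £4.02
Game controller £77.77: consumer electronics → 6.75% → £5.25
Camping tent (2-person) £207.20: sporting goods → 6.75% + 2.75% surcharge = 9.5% → £19.68
Picture frame (8x10) £7.93: everything else → 8.5% → £0.67
Tennis racket £178.32: sporting goods → 6.75% → £12.04
Ibuprofen (100 ct) £13.12: over-the-counter medication → 7.25% → £0.95
Total tax = £1.22 + £4.02 + £5.25 + £19.68 + £0.67 + £12.04 + £0.95 = £43.83

£43.83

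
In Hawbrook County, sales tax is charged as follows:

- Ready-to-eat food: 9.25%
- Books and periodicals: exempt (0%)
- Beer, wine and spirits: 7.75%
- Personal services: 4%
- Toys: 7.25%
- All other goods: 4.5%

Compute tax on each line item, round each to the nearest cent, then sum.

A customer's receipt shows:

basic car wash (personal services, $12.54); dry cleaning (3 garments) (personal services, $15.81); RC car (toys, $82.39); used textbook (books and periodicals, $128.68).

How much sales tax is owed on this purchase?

Basic car wash $12.54: personal services → 4% → $0.50
Dry cleaning (3 garments) $15.81: personal services → 4% → $0.63
RC car $82.39: toys → 7.25% → $5.97
Used textbook $128.68: books and periodicals → 0% → $0.00
Total tax = $0.50 + $0.63 + $5.97 = $7.10

$7.10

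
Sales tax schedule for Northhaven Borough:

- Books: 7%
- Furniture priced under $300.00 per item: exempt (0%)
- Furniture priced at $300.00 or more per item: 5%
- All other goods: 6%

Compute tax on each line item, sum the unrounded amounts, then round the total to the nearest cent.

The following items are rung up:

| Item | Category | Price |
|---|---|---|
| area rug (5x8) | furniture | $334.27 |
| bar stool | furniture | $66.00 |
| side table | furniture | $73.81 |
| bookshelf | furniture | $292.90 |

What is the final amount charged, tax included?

$783.69

Area rug (5x8) $334.27: furniture, $300.00 or more → 5% → $16.7135
Bar stool $66.00: furniture, under $300.00 → 0% → $0.00
Side table $73.81: furniture, under $300.00 → 0% → $0.00
Bookshelf $292.90: furniture, under $300.00 → 0% → $0.00
Subtotal = $766.98; unrounded tax = $16.7135 → $16.71; total due = $783.69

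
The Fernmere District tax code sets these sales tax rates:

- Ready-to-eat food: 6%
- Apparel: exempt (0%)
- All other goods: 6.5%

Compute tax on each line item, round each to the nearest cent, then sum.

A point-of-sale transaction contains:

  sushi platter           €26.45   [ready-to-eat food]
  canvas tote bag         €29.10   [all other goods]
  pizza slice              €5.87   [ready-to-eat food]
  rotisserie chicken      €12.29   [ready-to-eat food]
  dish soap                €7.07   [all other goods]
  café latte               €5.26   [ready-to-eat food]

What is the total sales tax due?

€5.35

Sushi platter €26.45: ready-to-eat food → 6% → €1.59
Canvas tote bag €29.10: all other goods → 6.5% → €1.89
Pizza slice €5.87: ready-to-eat food → 6% → €0.35
Rotisserie chicken €12.29: ready-to-eat food → 6% → €0.74
Dish soap €7.07: all other goods → 6.5% → €0.46
Café latte €5.26: ready-to-eat food → 6% → €0.32
Total tax = €1.59 + €1.89 + €0.35 + €0.74 + €0.46 + €0.32 = €5.35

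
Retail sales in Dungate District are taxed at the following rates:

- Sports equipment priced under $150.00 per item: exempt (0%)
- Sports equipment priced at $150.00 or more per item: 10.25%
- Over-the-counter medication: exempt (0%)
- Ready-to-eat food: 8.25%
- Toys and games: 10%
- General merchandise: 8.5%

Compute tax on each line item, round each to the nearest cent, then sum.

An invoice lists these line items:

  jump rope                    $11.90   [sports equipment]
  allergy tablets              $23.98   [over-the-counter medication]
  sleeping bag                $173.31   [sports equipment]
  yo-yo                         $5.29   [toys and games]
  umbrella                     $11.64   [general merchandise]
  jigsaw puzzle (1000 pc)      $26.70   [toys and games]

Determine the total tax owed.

$21.95

Jump rope $11.90: sports equipment, under $150.00 → 0% → $0.00
Allergy tablets $23.98: over-the-counter medication → 0% → $0.00
Sleeping bag $173.31: sports equipment, $150.00 or more → 10.25% → $17.76
Yo-yo $5.29: toys and games → 10% → $0.53
Umbrella $11.64: general merchandise → 8.5% → $0.99
Jigsaw puzzle (1000 pc) $26.70: toys and games → 10% → $2.67
Total tax = $17.76 + $0.53 + $0.99 + $2.67 = $21.95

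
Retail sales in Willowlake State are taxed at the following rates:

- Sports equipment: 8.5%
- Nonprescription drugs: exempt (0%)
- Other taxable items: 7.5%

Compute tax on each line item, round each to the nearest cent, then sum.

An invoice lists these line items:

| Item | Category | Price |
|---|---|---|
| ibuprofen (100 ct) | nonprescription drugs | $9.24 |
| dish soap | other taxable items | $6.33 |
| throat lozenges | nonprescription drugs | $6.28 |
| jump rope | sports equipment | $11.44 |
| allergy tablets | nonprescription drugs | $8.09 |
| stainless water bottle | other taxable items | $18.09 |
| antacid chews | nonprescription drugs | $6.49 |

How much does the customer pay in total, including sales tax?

$68.76

Ibuprofen (100 ct) $9.24: nonprescription drugs → 0% → $0.00
Dish soap $6.33: other taxable items → 7.5% → $0.47
Throat lozenges $6.28: nonprescription drugs → 0% → $0.00
Jump rope $11.44: sports equipment → 8.5% → $0.97
Allergy tablets $8.09: nonprescription drugs → 0% → $0.00
Stainless water bottle $18.09: other taxable items → 7.5% → $1.36
Antacid chews $6.49: nonprescription drugs → 0% → $0.00
Subtotal = $65.96; tax = $2.80; total due = $68.76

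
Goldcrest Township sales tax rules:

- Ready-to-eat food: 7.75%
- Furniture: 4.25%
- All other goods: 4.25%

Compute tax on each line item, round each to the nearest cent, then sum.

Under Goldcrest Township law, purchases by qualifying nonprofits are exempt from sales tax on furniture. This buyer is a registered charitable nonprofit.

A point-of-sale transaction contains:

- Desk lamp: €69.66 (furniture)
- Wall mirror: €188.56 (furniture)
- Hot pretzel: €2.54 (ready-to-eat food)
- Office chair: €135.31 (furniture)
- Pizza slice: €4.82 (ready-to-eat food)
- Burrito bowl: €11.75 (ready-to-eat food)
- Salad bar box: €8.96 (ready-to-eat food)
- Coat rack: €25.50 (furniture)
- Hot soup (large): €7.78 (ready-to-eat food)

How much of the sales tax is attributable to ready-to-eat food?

€2.77

Hot pretzel €2.54: ready-to-eat food → 7.75% → €0.20
Pizza slice €4.82: ready-to-eat food → 7.75% → €0.37
Burrito bowl €11.75: ready-to-eat food → 7.75% → €0.91
Salad bar box €8.96: ready-to-eat food → 7.75% → €0.69
Hot soup (large) €7.78: ready-to-eat food → 7.75% → €0.60
Tax on ready-to-eat food = €0.20 + €0.37 + €0.91 + €0.69 + €0.60 = €2.77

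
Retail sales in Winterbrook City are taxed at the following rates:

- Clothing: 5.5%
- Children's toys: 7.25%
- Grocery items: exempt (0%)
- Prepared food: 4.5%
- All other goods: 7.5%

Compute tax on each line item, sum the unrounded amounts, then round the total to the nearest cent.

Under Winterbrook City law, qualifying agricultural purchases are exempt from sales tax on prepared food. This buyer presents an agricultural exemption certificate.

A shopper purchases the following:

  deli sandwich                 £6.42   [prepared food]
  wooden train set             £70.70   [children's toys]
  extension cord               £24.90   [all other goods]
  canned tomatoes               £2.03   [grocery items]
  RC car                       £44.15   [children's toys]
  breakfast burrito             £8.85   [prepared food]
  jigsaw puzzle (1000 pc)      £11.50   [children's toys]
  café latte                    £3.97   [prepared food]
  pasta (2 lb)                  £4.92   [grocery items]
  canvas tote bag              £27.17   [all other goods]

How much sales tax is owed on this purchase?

Deli sandwich £6.42: prepared food, buyer-exempt → 0% → £0.00
Wooden train set £70.70: children's toys → 7.25% → £5.12575
Extension cord £24.90: all other goods → 7.5% → £1.8675
Canned tomatoes £2.03: grocery items → 0% → £0.00
RC car £44.15: children's toys → 7.25% → £3.200875
Breakfast burrito £8.85: prepared food, buyer-exempt → 0% → £0.00
Jigsaw puzzle (1000 pc) £11.50: children's toys → 7.25% → £0.83375
Café latte £3.97: prepared food, buyer-exempt → 0% → £0.00
Pasta (2 lb) £4.92: grocery items → 0% → £0.00
Canvas tote bag £27.17: all other goods → 7.5% → £2.03775
Unrounded tax sum = £13.065625 → £13.07

£13.07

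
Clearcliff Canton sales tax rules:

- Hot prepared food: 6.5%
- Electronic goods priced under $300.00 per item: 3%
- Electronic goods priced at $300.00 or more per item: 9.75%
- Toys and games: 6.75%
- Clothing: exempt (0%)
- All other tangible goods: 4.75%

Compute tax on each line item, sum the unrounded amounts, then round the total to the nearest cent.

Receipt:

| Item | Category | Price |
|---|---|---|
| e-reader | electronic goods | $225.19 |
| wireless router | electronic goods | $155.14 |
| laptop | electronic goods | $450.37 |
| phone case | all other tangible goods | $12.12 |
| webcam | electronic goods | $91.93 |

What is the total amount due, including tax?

E-reader $225.19: electronic goods, under $300.00 → 3% → $6.7557
Wireless router $155.14: electronic goods, under $300.00 → 3% → $4.6542
Laptop $450.37: electronic goods, $300.00 or more → 9.75% → $43.911075
Phone case $12.12: all other tangible goods → 4.75% → $0.5757
Webcam $91.93: electronic goods, under $300.00 → 3% → $2.7579
Subtotal = $934.75; unrounded tax = $58.654575 → $58.65; total due = $993.40

$993.40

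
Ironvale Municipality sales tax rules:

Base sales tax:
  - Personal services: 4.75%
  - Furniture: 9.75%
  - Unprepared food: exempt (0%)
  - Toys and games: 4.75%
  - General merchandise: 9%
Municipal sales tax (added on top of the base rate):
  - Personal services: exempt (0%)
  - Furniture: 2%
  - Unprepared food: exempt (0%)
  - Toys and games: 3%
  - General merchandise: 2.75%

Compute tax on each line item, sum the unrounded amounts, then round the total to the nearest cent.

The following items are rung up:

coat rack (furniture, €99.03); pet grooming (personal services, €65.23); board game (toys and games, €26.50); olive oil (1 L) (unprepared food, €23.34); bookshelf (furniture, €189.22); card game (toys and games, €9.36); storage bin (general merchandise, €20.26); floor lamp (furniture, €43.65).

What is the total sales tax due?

Coat rack €99.03: furniture → 9.75% + 2% municipal = 11.75% → €11.636025
Pet grooming €65.23: personal services → 4.75% + 0% municipal = 4.75% → €3.098425
Board game €26.50: toys and games → 4.75% + 3% municipal = 7.75% → €2.05375
Olive oil (1 L) €23.34: unprepared food → 0% + 0% municipal = 0% → €0.00
Bookshelf €189.22: furniture → 9.75% + 2% municipal = 11.75% → €22.23335
Card game €9.36: toys and games → 4.75% + 3% municipal = 7.75% → €0.7254
Storage bin €20.26: general merchandise → 9% + 2.75% municipal = 11.75% → €2.38055
Floor lamp €43.65: furniture → 9.75% + 2% municipal = 11.75% → €5.128875
Unrounded tax sum = €47.256375 → €47.26

€47.26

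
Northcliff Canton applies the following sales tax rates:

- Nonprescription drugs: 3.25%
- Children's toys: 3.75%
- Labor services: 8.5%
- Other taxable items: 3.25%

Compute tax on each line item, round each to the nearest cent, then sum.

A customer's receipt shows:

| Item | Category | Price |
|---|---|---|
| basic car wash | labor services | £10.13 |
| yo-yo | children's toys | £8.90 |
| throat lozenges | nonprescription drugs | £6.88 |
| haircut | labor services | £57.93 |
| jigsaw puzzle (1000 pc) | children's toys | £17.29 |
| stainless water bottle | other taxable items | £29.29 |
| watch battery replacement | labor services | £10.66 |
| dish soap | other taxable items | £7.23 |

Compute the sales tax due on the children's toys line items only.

£0.98

Yo-yo £8.90: children's toys → 3.75% → £0.33
Jigsaw puzzle (1000 pc) £17.29: children's toys → 3.75% → £0.65
Tax on children's toys = £0.33 + £0.65 = £0.98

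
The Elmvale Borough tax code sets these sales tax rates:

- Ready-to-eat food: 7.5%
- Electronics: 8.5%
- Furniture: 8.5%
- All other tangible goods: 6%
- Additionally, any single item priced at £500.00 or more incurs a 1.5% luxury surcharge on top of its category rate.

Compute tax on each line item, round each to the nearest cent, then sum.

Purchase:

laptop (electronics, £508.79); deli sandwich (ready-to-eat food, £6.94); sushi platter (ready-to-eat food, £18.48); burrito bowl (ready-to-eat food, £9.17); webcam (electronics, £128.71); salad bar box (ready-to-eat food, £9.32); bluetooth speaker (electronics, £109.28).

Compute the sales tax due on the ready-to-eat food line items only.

Deli sandwich £6.94: ready-to-eat food → 7.5% → £0.52
Sushi platter £18.48: ready-to-eat food → 7.5% → £1.39
Burrito bowl £9.17: ready-to-eat food → 7.5% → £0.69
Salad bar box £9.32: ready-to-eat food → 7.5% → £0.70
Tax on ready-to-eat food = £0.52 + £1.39 + £0.69 + £0.70 = £3.30

£3.30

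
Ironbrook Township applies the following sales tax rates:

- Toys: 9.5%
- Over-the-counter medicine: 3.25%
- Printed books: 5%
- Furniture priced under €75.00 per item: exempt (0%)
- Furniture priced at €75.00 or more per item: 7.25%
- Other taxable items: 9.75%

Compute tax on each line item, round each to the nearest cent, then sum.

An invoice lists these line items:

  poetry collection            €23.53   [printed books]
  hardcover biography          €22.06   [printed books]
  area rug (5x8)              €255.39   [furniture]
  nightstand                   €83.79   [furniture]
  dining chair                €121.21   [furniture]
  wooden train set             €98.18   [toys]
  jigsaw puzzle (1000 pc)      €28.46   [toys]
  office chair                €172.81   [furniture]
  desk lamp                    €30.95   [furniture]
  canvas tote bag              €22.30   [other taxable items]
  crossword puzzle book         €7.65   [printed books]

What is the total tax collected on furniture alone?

Area rug (5x8) €255.39: furniture, €75.00 or more → 7.25% → €18.52
Nightstand €83.79: furniture, €75.00 or more → 7.25% → €6.07
Dining chair €121.21: furniture, €75.00 or more → 7.25% → €8.79
Office chair €172.81: furniture, €75.00 or more → 7.25% → €12.53
Desk lamp €30.95: furniture, under €75.00 → 0% → €0.00
Tax on furniture = €18.52 + €6.07 + €8.79 + €12.53 + €0.00 = €45.91

€45.91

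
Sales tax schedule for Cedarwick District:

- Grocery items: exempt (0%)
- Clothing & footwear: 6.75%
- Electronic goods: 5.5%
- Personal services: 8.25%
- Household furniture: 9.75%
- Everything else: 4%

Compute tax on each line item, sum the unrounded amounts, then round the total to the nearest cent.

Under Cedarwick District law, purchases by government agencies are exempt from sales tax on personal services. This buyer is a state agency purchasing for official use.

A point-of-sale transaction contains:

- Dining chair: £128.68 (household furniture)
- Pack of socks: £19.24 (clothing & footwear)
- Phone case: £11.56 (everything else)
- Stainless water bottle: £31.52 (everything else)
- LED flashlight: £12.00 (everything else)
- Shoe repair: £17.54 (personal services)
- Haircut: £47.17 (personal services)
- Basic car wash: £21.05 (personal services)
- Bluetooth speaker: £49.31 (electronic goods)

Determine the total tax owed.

Dining chair £128.68: household furniture → 9.75% → £12.5463
Pack of socks £19.24: clothing & footwear → 6.75% → £1.2987
Phone case £11.56: everything else → 4% → £0.4624
Stainless water bottle £31.52: everything else → 4% → £1.2608
LED flashlight £12.00: everything else → 4% → £0.48
Shoe repair £17.54: personal services, buyer-exempt → 0% → £0.00
Haircut £47.17: personal services, buyer-exempt → 0% → £0.00
Basic car wash £21.05: personal services, buyer-exempt → 0% → £0.00
Bluetooth speaker £49.31: electronic goods → 5.5% → £2.71205
Unrounded tax sum = £18.76025 → £18.76

£18.76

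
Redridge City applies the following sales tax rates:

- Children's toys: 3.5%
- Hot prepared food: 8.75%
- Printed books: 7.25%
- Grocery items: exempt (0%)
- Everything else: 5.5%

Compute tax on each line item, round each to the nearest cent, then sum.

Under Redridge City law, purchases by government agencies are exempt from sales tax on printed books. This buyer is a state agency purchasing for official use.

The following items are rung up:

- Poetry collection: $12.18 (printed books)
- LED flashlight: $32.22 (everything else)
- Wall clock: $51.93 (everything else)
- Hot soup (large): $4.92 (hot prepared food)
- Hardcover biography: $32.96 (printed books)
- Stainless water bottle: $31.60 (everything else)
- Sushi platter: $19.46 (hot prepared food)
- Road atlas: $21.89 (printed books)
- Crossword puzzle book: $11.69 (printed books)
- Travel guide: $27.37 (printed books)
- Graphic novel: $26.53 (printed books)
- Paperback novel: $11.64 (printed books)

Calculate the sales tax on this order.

$8.50

Poetry collection $12.18: printed books, buyer-exempt → 0% → $0.00
LED flashlight $32.22: everything else → 5.5% → $1.77
Wall clock $51.93: everything else → 5.5% → $2.86
Hot soup (large) $4.92: hot prepared food → 8.75% → $0.43
Hardcover biography $32.96: printed books, buyer-exempt → 0% → $0.00
Stainless water bottle $31.60: everything else → 5.5% → $1.74
Sushi platter $19.46: hot prepared food → 8.75% → $1.70
Road atlas $21.89: printed books, buyer-exempt → 0% → $0.00
Crossword puzzle book $11.69: printed books, buyer-exempt → 0% → $0.00
Travel guide $27.37: printed books, buyer-exempt → 0% → $0.00
Graphic novel $26.53: printed books, buyer-exempt → 0% → $0.00
Paperback novel $11.64: printed books, buyer-exempt → 0% → $0.00
Total tax = $1.77 + $2.86 + $0.43 + $1.74 + $1.70 = $8.50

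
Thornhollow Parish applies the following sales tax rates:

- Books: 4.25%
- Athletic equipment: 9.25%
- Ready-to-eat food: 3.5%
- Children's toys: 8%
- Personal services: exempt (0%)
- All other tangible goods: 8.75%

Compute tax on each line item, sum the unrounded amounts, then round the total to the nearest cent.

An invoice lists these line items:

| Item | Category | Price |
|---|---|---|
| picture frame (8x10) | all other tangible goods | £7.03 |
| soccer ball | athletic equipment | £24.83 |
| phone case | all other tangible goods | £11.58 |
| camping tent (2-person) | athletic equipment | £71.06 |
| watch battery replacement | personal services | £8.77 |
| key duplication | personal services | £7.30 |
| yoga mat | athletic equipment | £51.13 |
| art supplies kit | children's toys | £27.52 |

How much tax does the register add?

Picture frame (8x10) £7.03: all other tangible goods → 8.75% → £0.615125
Soccer ball £24.83: athletic equipment → 9.25% → £2.296775
Phone case £11.58: all other tangible goods → 8.75% → £1.01325
Camping tent (2-person) £71.06: athletic equipment → 9.25% → £6.57305
Watch battery replacement £8.77: personal services → 0% → £0.00
Key duplication £7.30: personal services → 0% → £0.00
Yoga mat £51.13: athletic equipment → 9.25% → £4.729525
Art supplies kit £27.52: children's toys → 8% → £2.2016
Unrounded tax sum = £17.429325 → £17.43

£17.43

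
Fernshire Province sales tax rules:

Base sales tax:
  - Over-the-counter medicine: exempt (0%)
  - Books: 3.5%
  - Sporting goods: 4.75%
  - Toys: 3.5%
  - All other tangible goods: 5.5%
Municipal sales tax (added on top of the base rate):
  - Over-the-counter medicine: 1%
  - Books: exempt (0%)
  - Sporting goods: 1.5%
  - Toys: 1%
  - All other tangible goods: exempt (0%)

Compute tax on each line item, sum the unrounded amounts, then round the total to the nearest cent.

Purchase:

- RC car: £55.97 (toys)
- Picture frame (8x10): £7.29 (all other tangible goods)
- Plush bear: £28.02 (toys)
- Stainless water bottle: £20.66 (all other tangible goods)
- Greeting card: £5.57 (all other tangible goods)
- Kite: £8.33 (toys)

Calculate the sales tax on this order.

£6.00

RC car £55.97: toys → 3.5% + 1% municipal = 4.5% → £2.51865
Picture frame (8x10) £7.29: all other tangible goods → 5.5% + 0% municipal = 5.5% → £0.40095
Plush bear £28.02: toys → 3.5% + 1% municipal = 4.5% → £1.2609
Stainless water bottle £20.66: all other tangible goods → 5.5% + 0% municipal = 5.5% → £1.1363
Greeting card £5.57: all other tangible goods → 5.5% + 0% municipal = 5.5% → £0.30635
Kite £8.33: toys → 3.5% + 1% municipal = 4.5% → £0.37485
Unrounded tax sum = £5.998 → £6.00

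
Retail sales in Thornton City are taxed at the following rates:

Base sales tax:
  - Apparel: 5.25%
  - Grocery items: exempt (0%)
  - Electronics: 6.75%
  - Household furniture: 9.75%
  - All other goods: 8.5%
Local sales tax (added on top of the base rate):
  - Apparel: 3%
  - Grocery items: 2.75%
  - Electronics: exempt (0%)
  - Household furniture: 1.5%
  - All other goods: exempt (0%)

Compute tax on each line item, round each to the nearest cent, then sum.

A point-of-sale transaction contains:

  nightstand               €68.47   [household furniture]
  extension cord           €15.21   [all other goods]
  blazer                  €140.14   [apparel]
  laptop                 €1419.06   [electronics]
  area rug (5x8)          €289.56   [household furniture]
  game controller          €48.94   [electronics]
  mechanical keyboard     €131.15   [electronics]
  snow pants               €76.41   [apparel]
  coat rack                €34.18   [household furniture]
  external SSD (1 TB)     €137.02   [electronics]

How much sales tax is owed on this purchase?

€180.47

Nightstand €68.47: household furniture → 9.75% + 1.5% local = 11.25% → €7.70
Extension cord €15.21: all other goods → 8.5% + 0% local = 8.5% → €1.29
Blazer €140.14: apparel → 5.25% + 3% local = 8.25% → €11.56
Laptop €1419.06: electronics → 6.75% + 0% local = 6.75% → €95.79
Area rug (5x8) €289.56: household furniture → 9.75% + 1.5% local = 11.25% → €32.58
Game controller €48.94: electronics → 6.75% + 0% local = 6.75% → €3.30
Mechanical keyboard €131.15: electronics → 6.75% + 0% local = 6.75% → €8.85
Snow pants €76.41: apparel → 5.25% + 3% local = 8.25% → €6.30
Coat rack €34.18: household furniture → 9.75% + 1.5% local = 11.25% → €3.85
External SSD (1 TB) €137.02: electronics → 6.75% + 0% local = 6.75% → €9.25
Total tax = €7.70 + €1.29 + €11.56 + €95.79 + €32.58 + €3.30 + €8.85 + €6.30 + €3.85 + €9.25 = €180.47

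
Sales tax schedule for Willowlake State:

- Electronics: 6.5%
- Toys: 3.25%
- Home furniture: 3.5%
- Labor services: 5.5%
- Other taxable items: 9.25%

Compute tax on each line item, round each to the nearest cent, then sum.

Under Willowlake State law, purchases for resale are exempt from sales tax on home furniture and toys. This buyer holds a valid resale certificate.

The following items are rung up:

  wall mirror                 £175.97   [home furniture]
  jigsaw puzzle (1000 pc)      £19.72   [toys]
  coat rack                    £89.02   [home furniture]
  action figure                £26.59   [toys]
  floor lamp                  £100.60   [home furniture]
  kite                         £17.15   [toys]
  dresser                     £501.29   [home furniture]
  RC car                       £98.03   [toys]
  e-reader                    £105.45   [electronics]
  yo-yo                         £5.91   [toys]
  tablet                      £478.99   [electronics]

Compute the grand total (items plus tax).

Wall mirror £175.97: home furniture, buyer-exempt → 0% → £0.00
Jigsaw puzzle (1000 pc) £19.72: toys, buyer-exempt → 0% → £0.00
Coat rack £89.02: home furniture, buyer-exempt → 0% → £0.00
Action figure £26.59: toys, buyer-exempt → 0% → £0.00
Floor lamp £100.60: home furniture, buyer-exempt → 0% → £0.00
Kite £17.15: toys, buyer-exempt → 0% → £0.00
Dresser £501.29: home furniture, buyer-exempt → 0% → £0.00
RC car £98.03: toys, buyer-exempt → 0% → £0.00
E-reader £105.45: electronics → 6.5% → £6.85
Yo-yo £5.91: toys, buyer-exempt → 0% → £0.00
Tablet £478.99: electronics → 6.5% → £31.13
Subtotal = £1618.72; tax = £37.98; total due = £1656.70

£1656.70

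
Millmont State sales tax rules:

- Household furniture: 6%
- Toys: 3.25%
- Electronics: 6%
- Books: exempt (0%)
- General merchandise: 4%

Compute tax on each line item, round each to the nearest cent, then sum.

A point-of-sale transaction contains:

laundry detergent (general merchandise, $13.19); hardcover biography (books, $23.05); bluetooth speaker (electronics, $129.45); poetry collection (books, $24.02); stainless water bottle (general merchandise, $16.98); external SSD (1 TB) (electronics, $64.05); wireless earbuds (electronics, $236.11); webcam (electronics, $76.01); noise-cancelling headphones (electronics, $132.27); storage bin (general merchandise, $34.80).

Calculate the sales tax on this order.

Laundry detergent $13.19: general merchandise → 4% → $0.53
Hardcover biography $23.05: books → 0% → $0.00
Bluetooth speaker $129.45: electronics → 6% → $7.77
Poetry collection $24.02: books → 0% → $0.00
Stainless water bottle $16.98: general merchandise → 4% → $0.68
External SSD (1 TB) $64.05: electronics → 6% → $3.84
Wireless earbuds $236.11: electronics → 6% → $14.17
Webcam $76.01: electronics → 6% → $4.56
Noise-cancelling headphones $132.27: electronics → 6% → $7.94
Storage bin $34.80: general merchandise → 4% → $1.39
Total tax = $0.53 + $7.77 + $0.68 + $3.84 + $14.17 + $4.56 + $7.94 + $1.39 = $40.88

$40.88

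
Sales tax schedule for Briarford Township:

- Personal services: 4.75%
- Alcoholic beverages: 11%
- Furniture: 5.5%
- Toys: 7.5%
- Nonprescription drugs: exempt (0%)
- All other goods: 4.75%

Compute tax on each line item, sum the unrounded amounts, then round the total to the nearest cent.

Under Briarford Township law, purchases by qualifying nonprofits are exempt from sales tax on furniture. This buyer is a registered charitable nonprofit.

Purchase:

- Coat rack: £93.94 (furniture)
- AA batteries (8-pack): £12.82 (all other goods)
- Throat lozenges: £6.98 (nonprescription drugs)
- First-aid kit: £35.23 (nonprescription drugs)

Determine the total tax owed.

£0.61

Coat rack £93.94: furniture, buyer-exempt → 0% → £0.00
AA batteries (8-pack) £12.82: all other goods → 4.75% → £0.60895
Throat lozenges £6.98: nonprescription drugs → 0% → £0.00
First-aid kit £35.23: nonprescription drugs → 0% → £0.00
Unrounded tax sum = £0.60895 → £0.61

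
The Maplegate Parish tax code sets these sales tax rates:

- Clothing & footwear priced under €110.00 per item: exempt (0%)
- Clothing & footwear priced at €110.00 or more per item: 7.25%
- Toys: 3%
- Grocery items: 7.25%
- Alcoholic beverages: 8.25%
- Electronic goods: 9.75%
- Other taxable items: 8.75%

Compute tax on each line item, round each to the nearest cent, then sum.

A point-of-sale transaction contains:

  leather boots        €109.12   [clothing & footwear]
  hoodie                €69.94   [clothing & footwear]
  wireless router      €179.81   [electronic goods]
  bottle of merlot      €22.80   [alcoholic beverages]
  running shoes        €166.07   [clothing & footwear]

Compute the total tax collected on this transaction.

€31.45

Leather boots €109.12: clothing & footwear, under €110.00 → 0% → €0.00
Hoodie €69.94: clothing & footwear, under €110.00 → 0% → €0.00
Wireless router €179.81: electronic goods → 9.75% → €17.53
Bottle of merlot €22.80: alcoholic beverages → 8.25% → €1.88
Running shoes €166.07: clothing & footwear, €110.00 or more → 7.25% → €12.04
Total tax = €17.53 + €1.88 + €12.04 = €31.45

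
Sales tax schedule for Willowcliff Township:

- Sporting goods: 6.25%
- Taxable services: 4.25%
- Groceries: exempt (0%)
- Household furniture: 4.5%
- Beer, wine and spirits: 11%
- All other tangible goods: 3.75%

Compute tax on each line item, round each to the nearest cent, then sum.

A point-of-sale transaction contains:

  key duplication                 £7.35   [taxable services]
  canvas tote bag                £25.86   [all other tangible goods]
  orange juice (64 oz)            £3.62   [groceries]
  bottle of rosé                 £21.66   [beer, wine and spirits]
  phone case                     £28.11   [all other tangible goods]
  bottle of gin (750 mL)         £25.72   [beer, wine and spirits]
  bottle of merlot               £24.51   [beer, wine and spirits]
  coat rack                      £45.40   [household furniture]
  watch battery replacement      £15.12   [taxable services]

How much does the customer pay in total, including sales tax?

£210.27

Key duplication £7.35: taxable services → 4.25% → £0.31
Canvas tote bag £25.86: all other tangible goods → 3.75% → £0.97
Orange juice (64 oz) £3.62: groceries → 0% → £0.00
Bottle of rosé £21.66: beer, wine and spirits → 11% → £2.38
Phone case £28.11: all other tangible goods → 3.75% → £1.05
Bottle of gin (750 mL) £25.72: beer, wine and spirits → 11% → £2.83
Bottle of merlot £24.51: beer, wine and spirits → 11% → £2.70
Coat rack £45.40: household furniture → 4.5% → £2.04
Watch battery replacement £15.12: taxable services → 4.25% → £0.64
Subtotal = £197.35; tax = £12.92; total due = £210.27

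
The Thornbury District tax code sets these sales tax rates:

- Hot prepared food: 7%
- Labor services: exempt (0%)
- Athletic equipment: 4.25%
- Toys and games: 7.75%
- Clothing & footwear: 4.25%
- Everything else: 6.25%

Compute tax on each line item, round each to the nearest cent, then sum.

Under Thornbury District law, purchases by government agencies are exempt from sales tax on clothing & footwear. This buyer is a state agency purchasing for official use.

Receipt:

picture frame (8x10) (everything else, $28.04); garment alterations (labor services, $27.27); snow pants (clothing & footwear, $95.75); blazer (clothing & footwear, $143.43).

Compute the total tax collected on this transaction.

$1.75

Picture frame (8x10) $28.04: everything else → 6.25% → $1.75
Garment alterations $27.27: labor services → 0% → $0.00
Snow pants $95.75: clothing & footwear, buyer-exempt → 0% → $0.00
Blazer $143.43: clothing & footwear, buyer-exempt → 0% → $0.00
Total tax = $1.75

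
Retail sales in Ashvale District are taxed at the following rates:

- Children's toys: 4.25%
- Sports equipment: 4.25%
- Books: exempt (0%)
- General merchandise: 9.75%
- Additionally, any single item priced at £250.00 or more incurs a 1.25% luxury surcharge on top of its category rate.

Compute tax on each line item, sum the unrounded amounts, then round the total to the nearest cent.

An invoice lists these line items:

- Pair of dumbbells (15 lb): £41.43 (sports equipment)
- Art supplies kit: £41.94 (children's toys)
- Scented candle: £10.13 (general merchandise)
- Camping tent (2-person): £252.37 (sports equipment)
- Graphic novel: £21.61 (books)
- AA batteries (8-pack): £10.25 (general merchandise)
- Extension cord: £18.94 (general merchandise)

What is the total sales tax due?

£21.26

Pair of dumbbells (15 lb) £41.43: sports equipment → 4.25% → £1.760775
Art supplies kit £41.94: children's toys → 4.25% → £1.78245
Scented candle £10.13: general merchandise → 9.75% → £0.987675
Camping tent (2-person) £252.37: sports equipment → 4.25% + 1.25% surcharge = 5.5% → £13.88035
Graphic novel £21.61: books → 0% → £0.00
AA batteries (8-pack) £10.25: general merchandise → 9.75% → £0.999375
Extension cord £18.94: general merchandise → 9.75% → £1.84665
Unrounded tax sum = £21.257275 → £21.26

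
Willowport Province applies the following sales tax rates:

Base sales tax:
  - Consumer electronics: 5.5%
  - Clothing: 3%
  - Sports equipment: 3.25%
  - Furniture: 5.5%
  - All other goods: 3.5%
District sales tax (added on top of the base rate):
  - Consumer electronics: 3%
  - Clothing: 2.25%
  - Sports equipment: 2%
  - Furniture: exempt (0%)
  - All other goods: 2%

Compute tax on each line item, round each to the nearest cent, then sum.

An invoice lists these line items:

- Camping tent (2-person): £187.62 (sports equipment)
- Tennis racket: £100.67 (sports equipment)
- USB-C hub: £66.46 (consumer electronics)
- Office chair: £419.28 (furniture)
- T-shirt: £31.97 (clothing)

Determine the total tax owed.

£45.53

Camping tent (2-person) £187.62: sports equipment → 3.25% + 2% district = 5.25% → £9.85
Tennis racket £100.67: sports equipment → 3.25% + 2% district = 5.25% → £5.29
USB-C hub £66.46: consumer electronics → 5.5% + 3% district = 8.5% → £5.65
Office chair £419.28: furniture → 5.5% + 0% district = 5.5% → £23.06
T-shirt £31.97: clothing → 3% + 2.25% district = 5.25% → £1.68
Total tax = £9.85 + £5.29 + £5.65 + £23.06 + £1.68 = £45.53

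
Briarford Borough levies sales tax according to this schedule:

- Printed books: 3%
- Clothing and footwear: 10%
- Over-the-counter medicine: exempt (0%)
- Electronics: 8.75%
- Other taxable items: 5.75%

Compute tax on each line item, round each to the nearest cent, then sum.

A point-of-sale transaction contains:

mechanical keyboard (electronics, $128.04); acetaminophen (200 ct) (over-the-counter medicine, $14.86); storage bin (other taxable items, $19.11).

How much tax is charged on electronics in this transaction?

$11.20

Mechanical keyboard $128.04: electronics → 8.75% → $11.20
Tax on electronics = $11.20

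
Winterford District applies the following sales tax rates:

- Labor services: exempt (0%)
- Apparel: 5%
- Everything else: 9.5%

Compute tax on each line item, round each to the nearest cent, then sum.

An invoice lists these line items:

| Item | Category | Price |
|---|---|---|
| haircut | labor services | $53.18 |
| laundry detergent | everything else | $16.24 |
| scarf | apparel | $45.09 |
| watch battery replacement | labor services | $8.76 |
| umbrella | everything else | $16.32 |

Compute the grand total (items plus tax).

Haircut $53.18: labor services → 0% → $0.00
Laundry detergent $16.24: everything else → 9.5% → $1.54
Scarf $45.09: apparel → 5% → $2.25
Watch battery replacement $8.76: labor services → 0% → $0.00
Umbrella $16.32: everything else → 9.5% → $1.55
Subtotal = $139.59; tax = $5.34; total due = $144.93

$144.93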